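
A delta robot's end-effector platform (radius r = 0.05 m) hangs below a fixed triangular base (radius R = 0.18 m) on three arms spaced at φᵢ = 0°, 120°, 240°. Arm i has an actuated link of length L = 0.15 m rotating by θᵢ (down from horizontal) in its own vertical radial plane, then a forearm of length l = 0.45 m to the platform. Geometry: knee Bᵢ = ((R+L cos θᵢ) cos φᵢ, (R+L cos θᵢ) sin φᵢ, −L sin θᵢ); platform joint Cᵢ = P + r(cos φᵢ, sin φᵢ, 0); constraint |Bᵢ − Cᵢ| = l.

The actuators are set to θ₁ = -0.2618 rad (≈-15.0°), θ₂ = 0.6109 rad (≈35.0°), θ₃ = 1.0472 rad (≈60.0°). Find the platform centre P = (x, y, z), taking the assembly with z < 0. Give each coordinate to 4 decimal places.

φ1=0.0°: virtual centre (0.2749, 0.0000, 0.0388), radius l
O2 = (0.2529·cos120.0°, 0.2529·sin120.0°, -0.0860) = (-0.1264, 0.2190, -0.0860)
arm 3 at φ=240.0°: (R−r)+L cos θ3 = 0.2050;  O3 = (-0.1025, -0.1775, -0.1299)
eliminate P² terms by subtracting sphere 1 from 2 and 3
linear system: -0.8026x+0.4380y = -0.0057−-0.2497z; -0.7548x+-0.3551y = -0.0182−-0.3375z
det = 0.6156;  x = 0.0162+-0.3841z,  y = 0.0167+-0.1338z
into |P−O₁|² = l²: 1.1655z² + 0.1166z + -0.1338 = 0;  Δ = 0.6374;  z = -0.3925 or 0.2925 → z<0 root = -0.3925
x = 0.1670, y = 0.0692

(0.1670, 0.0692, -0.3925)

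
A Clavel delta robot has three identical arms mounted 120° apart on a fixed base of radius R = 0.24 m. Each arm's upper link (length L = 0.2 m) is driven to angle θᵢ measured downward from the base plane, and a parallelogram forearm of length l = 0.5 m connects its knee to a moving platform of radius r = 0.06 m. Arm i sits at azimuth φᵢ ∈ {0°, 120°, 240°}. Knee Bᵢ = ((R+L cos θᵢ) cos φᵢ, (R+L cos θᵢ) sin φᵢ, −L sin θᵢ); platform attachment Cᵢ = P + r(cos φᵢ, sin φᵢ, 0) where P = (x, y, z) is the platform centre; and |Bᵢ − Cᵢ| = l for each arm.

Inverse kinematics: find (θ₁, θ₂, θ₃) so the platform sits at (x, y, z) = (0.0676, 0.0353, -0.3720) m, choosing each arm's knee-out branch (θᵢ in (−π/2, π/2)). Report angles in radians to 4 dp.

θ₁ = -0.0871, θ₂ = 0.2621, θ₃ = 0.5237

φ1=0.0° → target in arm frame (0.0676, 0.0353)
  e−x'=0.1124;  (l²−L²−(e−x')²−y'²−z²)/2L = 0.1443
  √(A²+B²)=0.3886;  θ1 = -1.2774+1.1903 ≈ -0.0871
φ2=120.0° → target in arm frame (-0.0032, -0.0762)
  A cos θ + B sin θ = C:  0.1832·cos θ + -0.3720·sin θ = 0.0806
  γ=atan2(-0.3720,0.1832)=-1.1131;  ψ=arccos(0.1944)=1.3752;  θ2=γ+ψ≈0.2621
rotate P by −φ3: (-0.0644, 0.0409, -0.3720)
  A cos θ + B sin θ = C:  0.2444·cos θ + -0.3720·sin θ = 0.0256
  θ3 = atan2(B,A) + arccos(C/0.4451) = 0.5237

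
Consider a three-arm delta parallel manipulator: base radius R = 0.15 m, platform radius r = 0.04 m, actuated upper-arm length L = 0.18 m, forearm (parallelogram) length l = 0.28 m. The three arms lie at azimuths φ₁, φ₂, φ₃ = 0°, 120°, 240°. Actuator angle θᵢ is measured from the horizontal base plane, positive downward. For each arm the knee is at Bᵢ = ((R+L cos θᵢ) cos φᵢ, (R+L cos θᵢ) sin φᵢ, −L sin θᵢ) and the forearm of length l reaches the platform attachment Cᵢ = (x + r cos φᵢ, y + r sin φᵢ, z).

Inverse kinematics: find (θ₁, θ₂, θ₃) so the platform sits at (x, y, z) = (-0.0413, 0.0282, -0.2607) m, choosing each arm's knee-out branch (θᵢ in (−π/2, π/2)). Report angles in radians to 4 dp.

φ1=0.0° → target in arm frame (-0.0413, 0.0282)
  A cos θ + B sin θ = C:  0.1513·cos θ + -0.2607·sin θ = -0.1268
  γ=atan2(-0.2607,0.1513)=-1.0449;  ψ=arccos(-0.4207)=2.0050;  θ1=γ+ψ≈0.9601
φ2=120.0° → target in arm frame (0.0451, 0.0217)
  A=0.0649, B=-0.2607, C=(l²−L²−A²−y'²−z²)/(2L)=-0.0740
  θ2 = atan2(B,A) + arccos(C/0.2687) = 0.5232
arm 3 (φ=240.0°): x'=-0.0038, y'=-0.0499
  A cos θ + B sin θ = C:  0.1138·cos θ + -0.2607·sin θ = -0.1039
  √(A²+B²)=0.2844;  θ3 = -1.1593+1.9446 ≈ 0.7853

θ₁ = 0.9601, θ₂ = 0.5232, θ₃ = 0.7853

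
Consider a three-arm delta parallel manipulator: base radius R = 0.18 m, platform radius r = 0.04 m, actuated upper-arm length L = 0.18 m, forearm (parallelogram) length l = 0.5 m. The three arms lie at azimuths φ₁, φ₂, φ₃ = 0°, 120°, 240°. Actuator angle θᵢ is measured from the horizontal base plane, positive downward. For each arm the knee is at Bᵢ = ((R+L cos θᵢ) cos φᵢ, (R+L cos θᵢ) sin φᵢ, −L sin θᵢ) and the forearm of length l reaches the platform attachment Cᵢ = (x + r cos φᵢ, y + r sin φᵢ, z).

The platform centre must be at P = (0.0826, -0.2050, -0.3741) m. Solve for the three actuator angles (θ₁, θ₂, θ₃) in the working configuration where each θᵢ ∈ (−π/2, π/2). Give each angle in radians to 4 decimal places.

θ₁ = -0.0873, θ₂ = 1.0474, θ₃ = -0.3492

arm 1 (φ=0.0°): x'=0.0826, y'=-0.2050
  A cos θ + B sin θ = C:  0.0574·cos θ + -0.3741·sin θ = 0.0898
  γ=atan2(-0.3741,0.0574)=-1.4185;  ψ=arccos(0.2373)=1.3312;  θ1=γ+ψ≈-0.0873
φ2=120.0° → target in arm frame (-0.2188, 0.0310)
  A=0.3588, B=-0.3741, C=(l²−L²−A²−y'²−z²)/(2L)=-0.1446
  √(A²+B²)=0.5184;  θ2 = -0.8062+1.8536 ≈ 1.0474
rotate P by −φ3: (0.1362, 0.1740, -0.3741)
  A=0.0038, B=-0.3741, C=(l²−L²−A²−y'²−z²)/(2L)=0.1315
  θ3 = atan2(B,A) + arccos(C/0.3741) = -0.3492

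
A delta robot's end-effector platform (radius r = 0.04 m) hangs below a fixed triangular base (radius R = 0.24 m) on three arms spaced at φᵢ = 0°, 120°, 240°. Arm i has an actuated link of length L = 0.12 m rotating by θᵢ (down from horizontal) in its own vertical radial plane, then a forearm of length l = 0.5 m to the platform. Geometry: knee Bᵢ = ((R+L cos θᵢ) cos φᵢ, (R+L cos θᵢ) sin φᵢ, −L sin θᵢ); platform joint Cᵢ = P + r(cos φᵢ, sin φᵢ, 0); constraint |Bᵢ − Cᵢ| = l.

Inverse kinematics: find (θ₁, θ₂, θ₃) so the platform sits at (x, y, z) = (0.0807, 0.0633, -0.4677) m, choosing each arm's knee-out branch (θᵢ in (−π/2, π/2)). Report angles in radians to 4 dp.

θ₁ = 0.2617, θ₂ = 0.6106, θ₃ = 1.1339

arm 1 (φ=0.0°): x'=0.0807, y'=0.0633
  e−x'=0.1193;  (l²−L²−(e−x')²−y'²−z²)/2L = -0.0058
  γ=atan2(-0.4677,0.1193)=-1.3210;  ψ=arccos(-0.0119)=1.5827;  θ1=γ+ψ≈0.2617
rotate P by −φ2: (0.0145, -0.1015, -0.4677)
  A cos θ + B sin θ = C:  0.1855·cos θ + -0.4677·sin θ = -0.1161
  γ=atan2(-0.4677,0.1855)=-1.1931;  ψ=arccos(-0.2308)=1.8037;  θ2=γ+ψ≈0.6106
φ3=240.0° → target in arm frame (-0.0952, 0.0382)
  A=0.2952, B=-0.4677, C=(l²−L²−A²−y'²−z²)/(2L)=-0.2989
  θ3 = atan2(B,A) + arccos(C/0.5531) = 1.1339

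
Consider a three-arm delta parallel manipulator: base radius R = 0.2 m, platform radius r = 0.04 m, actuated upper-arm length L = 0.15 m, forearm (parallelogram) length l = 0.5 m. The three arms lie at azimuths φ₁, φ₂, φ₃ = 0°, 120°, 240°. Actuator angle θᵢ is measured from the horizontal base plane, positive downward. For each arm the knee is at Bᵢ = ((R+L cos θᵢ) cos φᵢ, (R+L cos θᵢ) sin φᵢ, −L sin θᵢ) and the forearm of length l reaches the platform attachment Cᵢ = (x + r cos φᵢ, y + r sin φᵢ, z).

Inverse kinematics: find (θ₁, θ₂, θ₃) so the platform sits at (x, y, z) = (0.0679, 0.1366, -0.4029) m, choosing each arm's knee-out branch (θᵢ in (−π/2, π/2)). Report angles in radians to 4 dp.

φ1=0.0° → target in arm frame (0.0679, 0.1366)
  A=0.0921, B=-0.4029, C=(l²−L²−A²−y'²−z²)/(2L)=0.1268
  γ=atan2(-0.4029,0.0921)=-1.3461;  ψ=arccos(0.3067)=1.2591;  θ1=γ+ψ≈-0.0870
arm 2 (φ=120.0°): x'=0.0843, y'=-0.1271
  e−x'=0.0757;  (l²−L²−(e−x')²−y'²−z²)/2L = 0.1443
  √(A²+B²)=0.4099;  θ2 = -1.3852+1.2111 ≈ -0.1741
φ3=240.0° → target in arm frame (-0.1522, -0.0095)
  A=0.3122, B=-0.4029, C=(l²−L²−A²−y'²−z²)/(2L)=-0.1081
  √(A²+B²)=0.5097;  θ3 = -0.9115+1.7844 ≈ 0.8729

θ₁ = -0.0870, θ₂ = -0.1741, θ₃ = 0.8729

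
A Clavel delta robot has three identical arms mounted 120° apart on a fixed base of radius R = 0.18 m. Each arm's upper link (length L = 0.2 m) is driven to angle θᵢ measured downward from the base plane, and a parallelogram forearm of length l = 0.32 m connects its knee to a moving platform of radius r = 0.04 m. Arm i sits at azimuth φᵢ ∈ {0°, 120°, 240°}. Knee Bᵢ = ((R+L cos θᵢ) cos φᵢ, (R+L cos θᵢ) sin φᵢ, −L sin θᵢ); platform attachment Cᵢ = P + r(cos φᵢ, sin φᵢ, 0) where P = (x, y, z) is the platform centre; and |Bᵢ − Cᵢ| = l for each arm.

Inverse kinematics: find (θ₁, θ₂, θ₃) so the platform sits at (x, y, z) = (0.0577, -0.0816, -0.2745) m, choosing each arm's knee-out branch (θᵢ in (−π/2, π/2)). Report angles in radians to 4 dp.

θ₁ = 0.5235, θ₂ = 1.2217, θ₃ = 0.6111

rotate P by −φ1: (0.0577, -0.0816, -0.2745)
  e−x'=0.0823;  (l²−L²−(e−x')²−y'²−z²)/2L = -0.0660
  γ=atan2(-0.2745,0.0823)=-1.2795;  ψ=arccos(-0.2302)=1.8030;  θ1=γ+ψ≈0.5235
rotate P by −φ2: (-0.0995, -0.0092, -0.2745)
  A cos θ + B sin θ = C:  0.2395·cos θ + -0.2745·sin θ = -0.1760
  θ2 = atan2(B,A) + arccos(C/0.3643) = 1.2217
rotate P by −φ3: (0.0418, 0.0908, -0.2745)
  e−x'=0.0982;  (l²−L²−(e−x')²−y'²−z²)/2L = -0.0771
  θ3 = atan2(B,A) + arccos(C/0.2915) = 0.6111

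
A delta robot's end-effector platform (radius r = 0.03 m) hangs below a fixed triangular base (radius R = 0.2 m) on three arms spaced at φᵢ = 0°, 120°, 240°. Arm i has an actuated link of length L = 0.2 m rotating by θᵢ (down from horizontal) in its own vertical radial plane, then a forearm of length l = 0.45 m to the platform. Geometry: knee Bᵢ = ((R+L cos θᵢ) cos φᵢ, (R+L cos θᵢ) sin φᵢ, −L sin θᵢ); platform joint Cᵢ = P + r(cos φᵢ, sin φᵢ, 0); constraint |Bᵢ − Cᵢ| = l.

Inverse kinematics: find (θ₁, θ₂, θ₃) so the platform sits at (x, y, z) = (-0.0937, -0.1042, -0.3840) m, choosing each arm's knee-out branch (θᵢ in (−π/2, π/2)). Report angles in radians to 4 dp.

rotate P by −φ1: (-0.0937, -0.1042, -0.3840)
  e−x'=0.2637;  (l²−L²−(e−x')²−y'²−z²)/2L = -0.1634
  γ=atan2(-0.3840,0.2637)=-0.9690;  ψ=arccos(-0.3507)=1.9291;  θ1=γ+ψ≈0.9601
rotate P by −φ2: (-0.0434, 0.1332, -0.3840)
  A=0.2134, B=-0.3840, C=(l²−L²−A²−y'²−z²)/(2L)=-0.1206
  γ=atan2(-0.3840,0.2134)=-1.0636;  ψ=arccos(-0.2746)=1.8489;  θ2=γ+ψ≈0.7853
arm 3 (φ=240.0°): x'=0.1371, y'=-0.0290
  A=0.0329, B=-0.3840, C=(l²−L²−A²−y'²−z²)/(2L)=0.0328
  √(A²+B²)=0.3854;  θ3 = -1.4853+1.4856 ≈ 0.0003

θ₁ = 0.9601, θ₂ = 0.7853, θ₃ = 0.0003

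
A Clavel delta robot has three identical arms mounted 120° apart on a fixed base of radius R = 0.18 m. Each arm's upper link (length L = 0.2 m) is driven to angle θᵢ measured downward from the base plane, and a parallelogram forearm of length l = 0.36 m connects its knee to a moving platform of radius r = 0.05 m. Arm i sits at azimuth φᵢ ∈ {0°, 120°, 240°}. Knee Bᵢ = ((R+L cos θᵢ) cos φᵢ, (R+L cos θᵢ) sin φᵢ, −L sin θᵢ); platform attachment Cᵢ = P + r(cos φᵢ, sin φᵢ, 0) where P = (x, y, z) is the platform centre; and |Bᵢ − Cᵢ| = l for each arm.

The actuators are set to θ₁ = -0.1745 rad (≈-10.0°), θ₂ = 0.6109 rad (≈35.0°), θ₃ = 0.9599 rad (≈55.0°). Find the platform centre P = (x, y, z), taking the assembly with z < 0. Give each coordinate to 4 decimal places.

(0.1130, 0.0461, -0.2511)

S1 = (0.3270·cos0.0°, 0.3270·sin0.0°, 0.0347) = (0.3270, 0.0000, 0.0347)
S2 = (0.2938·cos120.0°, 0.2938·sin120.0°, -0.1147) = (-0.1469, 0.2545, -0.1147)
arm 3 at φ=240.0°: e+L cos θ3 = 0.2447;  S3 = (-0.1224, -0.2119, -0.1638)
subtract pairs → two planes through P
linear system: -0.9478x+0.5089y = -0.0086−-0.2989z; -0.8986x+-0.4239y = -0.0214−-0.3971z
Cramer: x(z) = 0.0169-0.3827z;  y(z) = 0.0146-0.1254z
quadratic in z: (1.1622)z²+(0.1642)z+(-0.0321)=0, √Δ=0.4195 → z ∈ {-0.2511, 0.1098}; z = -0.2511 (taking z<0)
x = 0.1130, y = 0.0461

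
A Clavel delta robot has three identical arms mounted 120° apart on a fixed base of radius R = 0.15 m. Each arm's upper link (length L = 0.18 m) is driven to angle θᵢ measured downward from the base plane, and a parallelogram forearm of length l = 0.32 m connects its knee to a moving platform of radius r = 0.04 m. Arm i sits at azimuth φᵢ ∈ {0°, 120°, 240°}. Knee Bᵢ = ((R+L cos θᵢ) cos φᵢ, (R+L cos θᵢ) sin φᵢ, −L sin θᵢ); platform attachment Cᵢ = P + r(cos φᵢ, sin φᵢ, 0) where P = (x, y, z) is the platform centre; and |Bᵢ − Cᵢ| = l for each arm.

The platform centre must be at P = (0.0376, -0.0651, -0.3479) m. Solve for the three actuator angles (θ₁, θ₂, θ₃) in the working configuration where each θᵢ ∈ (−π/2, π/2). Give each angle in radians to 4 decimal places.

rotate P by −φ1: (0.0376, -0.0651, -0.3479)
  e−x'=0.0724;  (l²−L²−(e−x')²−y'²−z²)/2L = -0.1681
  θ1 = atan2(B,A) + arccos(C/0.3554) = 0.6979
rotate P by −φ2: (-0.0752, 0.0000, -0.3479)
  e−x'=0.1852;  (l²−L²−(e−x')²−y'²−z²)/2L = -0.2370
  γ=atan2(-0.3479,0.1852)=-1.0817;  ψ=arccos(-0.6014)=2.2160;  θ2=γ+ψ≈1.1344
rotate P by −φ3: (0.0376, 0.0651, -0.3479)
  e−x'=0.0724;  (l²−L²−(e−x')²−y'²−z²)/2L = -0.1681
  γ=atan2(-0.3479,0.0724)=-1.3656;  ψ=arccos(-0.4731)=2.0636;  θ3=γ+ψ≈0.6980

θ₁ = 0.6979, θ₂ = 1.1344, θ₃ = 0.6980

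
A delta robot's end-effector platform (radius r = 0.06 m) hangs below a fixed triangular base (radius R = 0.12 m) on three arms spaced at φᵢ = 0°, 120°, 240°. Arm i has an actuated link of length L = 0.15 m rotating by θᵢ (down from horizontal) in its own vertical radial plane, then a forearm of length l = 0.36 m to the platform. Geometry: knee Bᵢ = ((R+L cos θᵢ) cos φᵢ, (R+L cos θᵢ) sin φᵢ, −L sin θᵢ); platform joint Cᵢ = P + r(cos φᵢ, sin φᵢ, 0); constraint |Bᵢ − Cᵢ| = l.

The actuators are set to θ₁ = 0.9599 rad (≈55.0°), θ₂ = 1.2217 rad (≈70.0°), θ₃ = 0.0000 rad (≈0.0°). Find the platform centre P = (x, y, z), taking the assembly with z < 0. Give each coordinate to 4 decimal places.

arm 1 at φ=0.0°: ρ1 = 0.1460;  centre 1 = (0.1460, 0.0000, -0.1229)
centre 2 = (0.1113·cos120.0°, 0.1113·sin120.0°, -0.1410) = (-0.0557, 0.0964, -0.1410)
arm 3 at φ=240.0°: ρ3 = 0.2100;  centre 3 = (-0.1050, -0.1819, 0.0000)
|centre ₂|²−|centre ₁|² = -0.0042;  |centre ₃|²−|centre ₁|² = 0.0077
[-0.4034 0.1928 -0.0362]·P = -0.0042;  [-0.5021 -0.3637 0.2457]·P = 0.0077
Cramer: x(z) = 0.0001+0.1405z;  y(z) = -0.0213+0.4816z
into |P−centre ₁|² = l²: 1.2517z² + 0.1842z + -0.0928 = 0;  Δ = 0.4984;  z = -0.3556 or 0.2084 → z<0 root = -0.3556
x = -0.0498, y = -0.1926

(-0.0498, -0.1926, -0.3556)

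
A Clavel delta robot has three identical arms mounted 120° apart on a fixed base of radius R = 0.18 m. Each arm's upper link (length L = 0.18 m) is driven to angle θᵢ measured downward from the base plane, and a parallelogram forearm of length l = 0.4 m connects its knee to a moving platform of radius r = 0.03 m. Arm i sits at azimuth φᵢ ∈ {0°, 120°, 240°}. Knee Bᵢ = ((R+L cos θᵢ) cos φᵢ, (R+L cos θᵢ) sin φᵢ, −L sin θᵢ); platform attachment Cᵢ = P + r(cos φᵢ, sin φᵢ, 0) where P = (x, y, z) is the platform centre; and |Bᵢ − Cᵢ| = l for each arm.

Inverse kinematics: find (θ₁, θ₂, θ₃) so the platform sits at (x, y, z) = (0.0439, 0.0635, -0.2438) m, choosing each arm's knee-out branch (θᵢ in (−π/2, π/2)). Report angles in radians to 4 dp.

φ1=0.0° → target in arm frame (0.0439, 0.0635)
  e−x'=0.1061;  (l²−L²−(e−x')²−y'²−z²)/2L = 0.1469
  θ1 = atan2(B,A) + arccos(C/0.2659) = -0.1747
φ2=120.0° → target in arm frame (0.0330, -0.0698)
  A cos θ + B sin θ = C:  0.1170·cos θ + -0.2438·sin θ = 0.1378
  γ=atan2(-0.2438,0.1170)=-1.1235;  ψ=arccos(0.5097)=1.0360;  θ2=γ+ψ≈-0.0875
rotate P by −φ3: (-0.0769, 0.0063, -0.2438)
  e−x'=0.2269;  (l²−L²−(e−x')²−y'²−z²)/2L = 0.0462
  γ=atan2(-0.2438,0.2269)=-0.8212;  ψ=arccos(0.1386)=1.4317;  θ3=γ+ψ≈0.6106

θ₁ = -0.1747, θ₂ = -0.0875, θ₃ = 0.6106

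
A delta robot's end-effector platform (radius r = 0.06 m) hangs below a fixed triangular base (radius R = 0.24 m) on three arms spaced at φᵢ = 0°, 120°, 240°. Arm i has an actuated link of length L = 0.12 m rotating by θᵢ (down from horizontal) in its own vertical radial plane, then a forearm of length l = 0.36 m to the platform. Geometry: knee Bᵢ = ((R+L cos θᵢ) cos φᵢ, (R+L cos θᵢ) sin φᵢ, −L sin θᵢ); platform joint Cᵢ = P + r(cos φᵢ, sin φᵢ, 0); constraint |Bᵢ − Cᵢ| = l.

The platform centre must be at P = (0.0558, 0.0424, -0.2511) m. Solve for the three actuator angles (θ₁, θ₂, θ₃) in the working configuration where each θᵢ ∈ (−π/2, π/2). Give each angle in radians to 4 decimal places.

θ₁ = -0.0869, θ₂ = 0.3488, θ₃ = 0.8726

φ1=0.0° → target in arm frame (0.0558, 0.0424)
  e−x'=0.1242;  (l²−L²−(e−x')²−y'²−z²)/2L = 0.1455
  √(A²+B²)=0.2801;  θ1 = -1.1115+1.0246 ≈ -0.0869
arm 2 (φ=120.0°): x'=0.0088, y'=-0.0695
  A cos θ + B sin θ = C:  0.1712·cos θ + -0.2511·sin θ = 0.0751
  γ=atan2(-0.2511,0.1712)=-0.9724;  ψ=arccos(0.2470)=1.3213;  θ2=γ+ψ≈0.3488
rotate P by −φ3: (-0.0646, 0.0271, -0.2511)
  A=0.2446, B=-0.2511, C=(l²−L²−A²−y'²−z²)/(2L)=-0.0351
  √(A²+B²)=0.3506;  θ3 = -0.7985+1.6711 ≈ 0.8726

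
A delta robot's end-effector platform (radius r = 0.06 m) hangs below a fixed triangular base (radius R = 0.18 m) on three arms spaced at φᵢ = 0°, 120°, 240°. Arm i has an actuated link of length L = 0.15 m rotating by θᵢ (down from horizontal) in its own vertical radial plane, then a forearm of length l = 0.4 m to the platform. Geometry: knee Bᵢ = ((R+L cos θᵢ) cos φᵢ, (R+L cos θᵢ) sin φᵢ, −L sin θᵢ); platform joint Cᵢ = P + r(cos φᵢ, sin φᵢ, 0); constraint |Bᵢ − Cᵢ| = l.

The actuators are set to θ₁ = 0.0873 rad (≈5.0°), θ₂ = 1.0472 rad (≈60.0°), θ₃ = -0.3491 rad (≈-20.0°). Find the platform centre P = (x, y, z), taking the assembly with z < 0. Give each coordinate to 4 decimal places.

(0.0457, -0.1625, -0.3021)

O1 = (0.2694·cos0.0°, 0.2694·sin0.0°, -0.0131) = (0.2694, 0.0000, -0.0131)
O2 = (0.1950·cos120.0°, 0.1950·sin120.0°, -0.1299) = (-0.0975, 0.1689, -0.1299)
arm 3 at φ=240.0°: e+L cos θ3 = 0.2610;  O3 = (-0.1305, -0.2260, 0.0513)
|O₂|²−|O₁|² = -0.0179;  |O₃|²−|O₁|² = -0.0020
linear system: -0.7339x+0.3377y = -0.0179−-0.2337z; -0.7998x+-0.4520y = -0.0020−0.1288z
Cramer: x(z) = 0.0146-0.1032z;  y(z) = -0.0213+0.4675z
sphere 1 gives Az²+Bz+C=0 with A=1.2292, B=0.0589, C=-0.0944;  B²−4AC=0.4677;  roots -0.3021, 0.2542;  negative root z = -0.3021
x = 0.0457, y = -0.1625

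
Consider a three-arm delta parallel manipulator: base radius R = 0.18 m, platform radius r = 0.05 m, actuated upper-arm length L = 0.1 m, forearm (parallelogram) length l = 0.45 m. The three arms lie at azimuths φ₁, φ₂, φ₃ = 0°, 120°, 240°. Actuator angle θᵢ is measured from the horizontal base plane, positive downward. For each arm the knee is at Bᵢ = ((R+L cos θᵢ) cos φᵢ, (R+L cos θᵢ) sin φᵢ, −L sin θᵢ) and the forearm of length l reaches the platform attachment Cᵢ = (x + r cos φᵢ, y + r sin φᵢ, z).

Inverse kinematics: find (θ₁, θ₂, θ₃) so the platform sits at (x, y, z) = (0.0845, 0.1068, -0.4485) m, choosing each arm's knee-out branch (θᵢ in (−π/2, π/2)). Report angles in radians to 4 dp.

rotate P by −φ1: (0.0845, 0.1068, -0.4485)
  A cos θ + B sin θ = C:  0.0455·cos θ + -0.4485·sin θ = -0.1106
  θ1 = atan2(B,A) + arccos(C/0.4508) = 0.3491
φ2=120.0° → target in arm frame (0.0502, -0.1266)
  A cos θ + B sin θ = C:  0.0798·cos θ + -0.4485·sin θ = -0.1552
  θ2 = atan2(B,A) + arccos(C/0.4555) = 0.5236
rotate P by −φ3: (-0.1347, 0.0198, -0.4485)
  A cos θ + B sin θ = C:  0.2647·cos θ + -0.4485·sin θ = -0.3957
  θ3 = atan2(B,A) + arccos(C/0.5208) = 1.3961

θ₁ = 0.3491, θ₂ = 0.5236, θ₃ = 1.3961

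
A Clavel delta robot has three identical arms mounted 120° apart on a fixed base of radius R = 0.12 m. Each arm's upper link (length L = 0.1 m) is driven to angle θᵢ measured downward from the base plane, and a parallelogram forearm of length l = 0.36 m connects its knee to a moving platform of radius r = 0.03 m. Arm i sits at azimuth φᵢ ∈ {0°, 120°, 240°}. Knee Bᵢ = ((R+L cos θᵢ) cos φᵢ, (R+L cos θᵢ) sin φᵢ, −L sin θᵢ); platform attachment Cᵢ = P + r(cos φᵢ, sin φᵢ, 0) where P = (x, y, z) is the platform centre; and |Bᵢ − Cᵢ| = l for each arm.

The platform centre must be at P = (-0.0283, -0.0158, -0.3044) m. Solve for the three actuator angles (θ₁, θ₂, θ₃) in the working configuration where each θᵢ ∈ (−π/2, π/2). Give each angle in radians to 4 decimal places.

θ₁ = 0.1750, θ₂ = 0.0005, θ₃ = -0.1743

arm 1 (φ=0.0°): x'=-0.0283, y'=-0.0158
  e−x'=0.1183;  (l²−L²−(e−x')²−y'²−z²)/2L = 0.0635
  γ=atan2(-0.3044,0.1183)=-1.2001;  ψ=arccos(0.1944)=1.3752;  θ1=γ+ψ≈0.1750
rotate P by −φ2: (0.0005, 0.0324, -0.3044)
  e−x'=0.0895;  (l²−L²−(e−x')²−y'²−z²)/2L = 0.0894
  θ2 = atan2(B,A) + arccos(C/0.3173) = 0.0005
rotate P by −φ3: (0.0278, -0.0166, -0.3044)
  A cos θ + B sin θ = C:  0.0622·cos θ + -0.3044·sin θ = 0.1140
  γ=atan2(-0.3044,0.0622)=-1.3693;  ψ=arccos(0.3669)=1.1951;  θ3=γ+ψ≈-0.1743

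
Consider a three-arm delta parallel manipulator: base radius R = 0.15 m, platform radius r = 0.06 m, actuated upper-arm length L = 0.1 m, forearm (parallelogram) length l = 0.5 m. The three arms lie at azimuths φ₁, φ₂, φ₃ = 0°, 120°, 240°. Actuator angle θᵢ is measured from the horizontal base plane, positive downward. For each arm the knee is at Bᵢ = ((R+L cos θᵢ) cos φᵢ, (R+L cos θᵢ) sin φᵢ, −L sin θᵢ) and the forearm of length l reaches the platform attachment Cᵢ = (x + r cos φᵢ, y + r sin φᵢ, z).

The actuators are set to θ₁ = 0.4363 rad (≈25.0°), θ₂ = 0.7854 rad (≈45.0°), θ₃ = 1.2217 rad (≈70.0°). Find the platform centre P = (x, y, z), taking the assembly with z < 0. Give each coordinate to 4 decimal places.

φ1=0.0°: virtual centre (0.1806, 0.0000, -0.0423), radius l
arm 2 at φ=120.0°: ρ2 = 0.1607;  centre 2 = (-0.0804, 0.1392, -0.0707)
arm 3 at φ=240.0°: ρ3 = 0.1242;  centre 3 = (-0.0621, -0.1076, -0.0940)
|centre ₂|²−|centre ₁|² = -0.0036;  |centre ₃|²−|centre ₁|² = -0.0102
[-0.5220 0.2784 -0.0569]·P = -0.0036;  [-0.4855 -0.2151 -0.1034]·P = -0.0102
Cramer: x(z) = 0.0145-0.1658z;  y(z) = 0.0144-0.1065z
sphere 1 gives Az²+Bz+C=0 with A=1.0388, B=0.1365, C=-0.2204;  B²−4AC=0.9346;  roots -0.5310, 0.3996;  negative root z = -0.5310
x = 0.1026, y = 0.0710

(0.1026, 0.0710, -0.5310)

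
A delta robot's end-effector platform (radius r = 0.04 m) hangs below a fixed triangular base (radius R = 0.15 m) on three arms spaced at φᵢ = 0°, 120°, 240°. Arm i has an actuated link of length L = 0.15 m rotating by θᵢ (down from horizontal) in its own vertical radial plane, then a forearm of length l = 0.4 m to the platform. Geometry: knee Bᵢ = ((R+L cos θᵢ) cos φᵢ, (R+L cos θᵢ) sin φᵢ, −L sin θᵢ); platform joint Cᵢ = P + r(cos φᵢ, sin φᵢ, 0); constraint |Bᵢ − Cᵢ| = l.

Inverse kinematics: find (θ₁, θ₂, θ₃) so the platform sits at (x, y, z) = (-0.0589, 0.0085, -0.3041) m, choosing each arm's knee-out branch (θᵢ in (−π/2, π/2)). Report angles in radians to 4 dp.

rotate P by −φ1: (-0.0589, 0.0085, -0.3041)
  A cos θ + B sin θ = C:  0.1689·cos θ + -0.3041·sin θ = 0.0547
  γ=atan2(-0.3041,0.1689)=-1.0638;  ψ=arccos(0.1574)=1.4128;  θ1=γ+ψ≈0.3489
arm 2 (φ=120.0°): x'=0.0368, y'=0.0468
  A=0.0732, B=-0.3041, C=(l²−L²−A²−y'²−z²)/(2L)=0.1249
  θ2 = atan2(B,A) + arccos(C/0.3128) = -0.1747
rotate P by −φ3: (0.0221, -0.0553, -0.3041)
  e−x'=0.0879;  (l²−L²−(e−x')²−y'²−z²)/2L = 0.1141
  √(A²+B²)=0.3166;  θ3 = -1.2894+1.2019 ≈ -0.0875

θ₁ = 0.3489, θ₂ = -0.1747, θ₃ = -0.0875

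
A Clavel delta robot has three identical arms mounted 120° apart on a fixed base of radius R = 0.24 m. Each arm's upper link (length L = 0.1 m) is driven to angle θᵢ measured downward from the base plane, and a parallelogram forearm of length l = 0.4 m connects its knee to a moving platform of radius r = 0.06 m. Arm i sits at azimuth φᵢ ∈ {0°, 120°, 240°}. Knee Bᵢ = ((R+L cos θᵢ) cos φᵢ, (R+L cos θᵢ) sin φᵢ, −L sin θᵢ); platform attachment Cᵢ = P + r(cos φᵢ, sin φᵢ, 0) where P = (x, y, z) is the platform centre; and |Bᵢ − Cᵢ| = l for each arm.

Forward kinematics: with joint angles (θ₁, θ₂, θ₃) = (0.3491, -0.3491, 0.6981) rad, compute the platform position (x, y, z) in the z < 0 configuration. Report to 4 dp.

(-0.0093, 0.0725, -0.3072)

φ1=0.0°: virtual centre (0.2740, 0.0000, -0.0342), radius l
φ2=120.0°: virtual centre (-0.1370, 0.2373, 0.0342), radius l
arm 3 at φ=240.0°: (R−r)+L cos θ3 = 0.2566;  O3 = (-0.1283, -0.2222, -0.0643)
|O₂|²−|O₁|² = 0.0000;  |O₃|²−|O₁|² = -0.0063
plane₁₂: -0.8219x+0.4745y+0.1368z = 0.0000
det = 0.7471;  x = 0.0040+0.0432z,  y = 0.0069+-0.2135z
quadratic in z: (1.0475)z²+(0.0421)z+(-0.0859)=0, √Δ=0.6013 → z ∈ {-0.3072, 0.2669}; z = -0.3072 (taking z<0)
x = -0.0093, y = 0.0725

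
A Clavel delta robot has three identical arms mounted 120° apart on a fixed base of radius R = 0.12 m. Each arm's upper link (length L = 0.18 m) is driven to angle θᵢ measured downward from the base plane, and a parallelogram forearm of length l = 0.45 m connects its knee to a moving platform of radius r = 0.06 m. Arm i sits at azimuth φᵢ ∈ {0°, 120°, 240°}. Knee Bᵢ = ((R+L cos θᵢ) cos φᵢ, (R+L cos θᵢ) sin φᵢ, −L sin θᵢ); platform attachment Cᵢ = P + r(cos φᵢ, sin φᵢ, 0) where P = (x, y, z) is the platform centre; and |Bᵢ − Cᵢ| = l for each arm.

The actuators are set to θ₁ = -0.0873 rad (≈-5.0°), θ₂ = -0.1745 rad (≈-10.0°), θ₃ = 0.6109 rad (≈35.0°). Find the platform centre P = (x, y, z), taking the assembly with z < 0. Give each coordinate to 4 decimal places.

S1 = (0.2393·cos0.0°, 0.2393·sin0.0°, 0.0157) = (0.2393, 0.0000, 0.0157)
S2 = (0.2373·cos120.0°, 0.2373·sin120.0°, 0.0313) = (-0.1186, 0.2055, 0.0313)
arm 3 at φ=240.0°: (R−r)+L cos θ3 = 0.2074;  S3 = (-0.1037, -0.1797, -0.1032)
eliminate P² terms by subtracting sphere 1 from 2 and 3
[-0.7159 0.4110 0.0311]·P = -0.0002;  [-0.6861 -0.3593 -0.2379]·P = -0.0038
Cramer: x(z) = 0.0031-0.1606z;  y(z) = 0.0048-0.3554z
sphere 1 gives Az²+Bz+C=0 with A=1.1521, B=0.0411, C=-0.1464;  B²−4AC=0.6765;  roots -0.3748, 0.3391;  negative root z = -0.3748
x = 0.0633, y = 0.1380

(0.0633, 0.1380, -0.3748)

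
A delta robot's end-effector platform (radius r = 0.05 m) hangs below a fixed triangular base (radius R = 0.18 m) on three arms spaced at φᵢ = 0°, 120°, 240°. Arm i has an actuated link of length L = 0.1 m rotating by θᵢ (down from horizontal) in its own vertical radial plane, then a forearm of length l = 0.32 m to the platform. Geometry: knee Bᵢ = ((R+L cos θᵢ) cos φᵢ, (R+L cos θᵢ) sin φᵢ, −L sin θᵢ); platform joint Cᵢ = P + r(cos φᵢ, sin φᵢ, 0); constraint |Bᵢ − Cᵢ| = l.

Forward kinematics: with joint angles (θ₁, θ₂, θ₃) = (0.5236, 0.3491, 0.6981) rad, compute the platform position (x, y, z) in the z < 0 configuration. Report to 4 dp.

(0.0005, 0.0290, -0.2843)

S1 = (0.2166·cos0.0°, 0.2166·sin0.0°, -0.0500) = (0.2166, 0.0000, -0.0500)
arm 2 at φ=120.0°: (R−r)+L cos θ2 = 0.2240;  S2 = (-0.1120, 0.1940, -0.0342)
φ3=240.0°: virtual centre (-0.1033, -0.1789, -0.0643), radius l
|S₂|²−|S₁|² = 0.0019;  |S₃|²−|S₁|² = -0.0026
[-0.6572 0.3879 0.0316]·P = 0.0019;  [-0.6398 -0.3579 -0.0286]·P = -0.0026
det = 0.4834;  x = 0.0007+0.0005z,  y = 0.0061+-0.0806z
quadratic in z: (1.0065)z²+(0.0988)z+(-0.0532)=0, √Δ=0.4734 → z ∈ {-0.2843, 0.1861}; z = -0.2843 (taking z<0)
x = 0.0005, y = 0.0290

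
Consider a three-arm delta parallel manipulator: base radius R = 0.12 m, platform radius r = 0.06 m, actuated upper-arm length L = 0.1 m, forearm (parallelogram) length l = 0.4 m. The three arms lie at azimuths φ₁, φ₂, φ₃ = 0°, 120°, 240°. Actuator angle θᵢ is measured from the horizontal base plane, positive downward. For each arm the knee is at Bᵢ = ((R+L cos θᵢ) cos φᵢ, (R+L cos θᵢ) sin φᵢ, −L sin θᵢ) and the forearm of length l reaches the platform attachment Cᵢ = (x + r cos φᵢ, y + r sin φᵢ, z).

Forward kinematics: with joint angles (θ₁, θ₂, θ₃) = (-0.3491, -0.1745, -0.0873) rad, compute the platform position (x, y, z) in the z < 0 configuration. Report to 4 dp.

centre 1 = (0.1540·cos0.0°, 0.1540·sin0.0°, 0.0342) = (0.1540, 0.0000, 0.0342)
centre 2 = (0.1585·cos120.0°, 0.1585·sin120.0°, 0.0174) = (-0.0792, 0.1372, 0.0174)
centre 3 = (0.1596·cos240.0°, 0.1596·sin240.0°, 0.0087) = (-0.0798, -0.1382, 0.0087)
eliminate P² terms by subtracting sphere 1 from 2 and 3
linear system: -0.4664x+0.2745y = 0.0005−-0.0337z; -0.4676x+-0.2765y = 0.0007−-0.0510z
Cramer: x(z) = -0.0013-0.0906z;  y(z) = -0.0002-0.0312z
sphere 1 gives Az²+Bz+C=0 with A=1.0092, B=-0.0403, C=-0.1347;  B²−4AC=0.5454;  roots -0.3460, 0.3859;  negative root z = -0.3460
x = 0.0300, y = 0.0105

(0.0300, 0.0105, -0.3460)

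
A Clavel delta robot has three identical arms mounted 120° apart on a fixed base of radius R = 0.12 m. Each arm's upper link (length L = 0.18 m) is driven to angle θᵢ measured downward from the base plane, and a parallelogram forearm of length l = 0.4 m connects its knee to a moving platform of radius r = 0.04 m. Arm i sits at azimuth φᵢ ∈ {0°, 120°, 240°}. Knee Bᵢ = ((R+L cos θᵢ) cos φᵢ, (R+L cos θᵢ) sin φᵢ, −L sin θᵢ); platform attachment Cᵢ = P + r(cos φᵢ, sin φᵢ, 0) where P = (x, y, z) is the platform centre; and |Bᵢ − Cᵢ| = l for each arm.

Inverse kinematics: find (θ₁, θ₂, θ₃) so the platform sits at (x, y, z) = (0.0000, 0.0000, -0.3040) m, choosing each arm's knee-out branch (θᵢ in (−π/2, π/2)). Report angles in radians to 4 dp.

φ1=0.0° → target in arm frame (0.0000, 0.0000)
  A=0.0800, B=-0.3040, C=(l²−L²−A²−y'²−z²)/(2L)=0.0800
  √(A²+B²)=0.3144;  θ1 = -1.3135+1.3136 ≈ 0.0001
rotate P by −φ2: (0.0000, 0.0000, -0.3040)
  e−x'=0.0800;  (l²−L²−(e−x')²−y'²−z²)/2L = 0.0800
  √(A²+B²)=0.3144;  θ2 = -1.3135+1.3136 ≈ 0.0001
rotate P by −φ3: (0.0000, 0.0000, -0.3040)
  e−x'=0.0800;  (l²−L²−(e−x')²−y'²−z²)/2L = 0.0800
  θ3 = atan2(B,A) + arccos(C/0.3144) = 0.0001

θ₁ = 0.0001, θ₂ = 0.0001, θ₃ = 0.0001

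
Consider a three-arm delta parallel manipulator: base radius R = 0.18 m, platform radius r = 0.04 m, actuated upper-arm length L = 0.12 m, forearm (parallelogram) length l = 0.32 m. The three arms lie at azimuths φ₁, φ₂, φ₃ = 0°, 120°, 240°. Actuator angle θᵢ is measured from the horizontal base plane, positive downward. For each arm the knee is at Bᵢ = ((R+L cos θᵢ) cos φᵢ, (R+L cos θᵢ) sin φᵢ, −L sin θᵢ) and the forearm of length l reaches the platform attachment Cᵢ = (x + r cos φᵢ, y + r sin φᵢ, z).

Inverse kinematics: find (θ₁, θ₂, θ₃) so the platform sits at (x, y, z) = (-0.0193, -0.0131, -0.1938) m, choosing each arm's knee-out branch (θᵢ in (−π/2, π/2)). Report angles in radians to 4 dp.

rotate P by −φ1: (-0.0193, -0.0131, -0.1938)
  e−x'=0.1593;  (l²−L²−(e−x')²−y'²−z²)/2L = 0.1037
  √(A²+B²)=0.2509;  θ1 = -0.8828+1.1446 ≈ 0.2618
arm 2 (φ=120.0°): x'=-0.0017, y'=0.0233
  A cos θ + B sin θ = C:  0.1417·cos θ + -0.1938·sin θ = 0.1243
  γ=atan2(-0.1938,0.1417)=-0.9395;  ψ=arccos(0.5176)=1.0268;  θ2=γ+ψ≈0.0873
rotate P by −φ3: (0.0210, -0.0102, -0.1938)
  A=0.1190, B=-0.1938, C=(l²−L²−A²−y'²−z²)/(2L)=0.1507
  √(A²+B²)=0.2274;  θ3 = -1.0201+0.8463 ≈ -0.1738

θ₁ = 0.2618, θ₂ = 0.0873, θ₃ = -0.1738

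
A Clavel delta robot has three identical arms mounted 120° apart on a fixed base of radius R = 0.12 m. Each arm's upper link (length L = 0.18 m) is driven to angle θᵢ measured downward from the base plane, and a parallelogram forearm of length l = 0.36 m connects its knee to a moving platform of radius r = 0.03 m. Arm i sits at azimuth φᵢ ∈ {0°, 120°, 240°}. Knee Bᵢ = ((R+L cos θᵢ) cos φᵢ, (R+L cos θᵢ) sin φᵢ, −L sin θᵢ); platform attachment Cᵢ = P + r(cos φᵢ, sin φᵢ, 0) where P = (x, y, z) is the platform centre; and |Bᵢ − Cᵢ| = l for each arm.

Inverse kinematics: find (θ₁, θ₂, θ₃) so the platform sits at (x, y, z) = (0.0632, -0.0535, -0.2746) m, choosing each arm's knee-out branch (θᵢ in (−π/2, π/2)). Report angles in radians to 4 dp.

rotate P by −φ1: (0.0632, -0.0535, -0.2746)
  e−x'=0.0268;  (l²−L²−(e−x')²−y'²−z²)/2L = 0.0506
  θ1 = atan2(B,A) + arccos(C/0.2759) = -0.0871
arm 2 (φ=120.0°): x'=-0.0779, y'=-0.0280
  A cos θ + B sin θ = C:  0.1679·cos θ + -0.2746·sin θ = -0.0200
  γ=atan2(-0.2746,0.1679)=-1.0219;  ψ=arccos(-0.0620)=1.6329;  θ2=γ+ψ≈0.6110
arm 3 (φ=240.0°): x'=0.0147, y'=0.0815
  e−x'=0.0753;  (l²−L²−(e−x')²−y'²−z²)/2L = 0.0264
  γ=atan2(-0.2746,0.0753)=-1.3033;  ψ=arccos(0.0926)=1.4781;  θ3=γ+ψ≈0.1748

θ₁ = -0.0871, θ₂ = 0.6110, θ₃ = 0.1748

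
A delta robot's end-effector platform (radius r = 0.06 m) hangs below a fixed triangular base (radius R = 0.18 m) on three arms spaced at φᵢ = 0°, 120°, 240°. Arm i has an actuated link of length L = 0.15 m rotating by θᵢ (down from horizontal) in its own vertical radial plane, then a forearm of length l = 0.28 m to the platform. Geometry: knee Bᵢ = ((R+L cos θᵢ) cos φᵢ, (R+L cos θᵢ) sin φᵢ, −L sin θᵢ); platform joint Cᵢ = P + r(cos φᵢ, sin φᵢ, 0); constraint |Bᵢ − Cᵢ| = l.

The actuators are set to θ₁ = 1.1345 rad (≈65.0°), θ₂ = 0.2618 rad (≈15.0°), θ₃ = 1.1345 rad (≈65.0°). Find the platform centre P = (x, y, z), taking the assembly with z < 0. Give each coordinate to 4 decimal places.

(-0.0498, 0.0862, -0.2648)

centre 1 = (0.1834·cos0.0°, 0.1834·sin0.0°, -0.1359) = (0.1834, 0.0000, -0.1359)
centre 2 = (0.2649·cos120.0°, 0.2649·sin120.0°, -0.0388) = (-0.1324, 0.2294, -0.0388)
φ3=240.0°: virtual centre (-0.0917, -0.1588, -0.1359), radius l
eliminate P² terms by subtracting sphere 1 from 2 and 3
linear system: -0.6317x+0.4588y = 0.0196−0.1943z; -0.5502x+-0.3176y = 0.0000−0.0000z
Cramer: x(z) = -0.0137+0.1362z;  y(z) = 0.0238-0.2359z
sphere 1 gives Az²+Bz+C=0 with A=1.0742, B=0.2070, C=-0.0205;  B²−4AC=0.1310;  roots -0.2648, 0.0721;  negative root z = -0.2648
x = -0.0498, y = 0.0862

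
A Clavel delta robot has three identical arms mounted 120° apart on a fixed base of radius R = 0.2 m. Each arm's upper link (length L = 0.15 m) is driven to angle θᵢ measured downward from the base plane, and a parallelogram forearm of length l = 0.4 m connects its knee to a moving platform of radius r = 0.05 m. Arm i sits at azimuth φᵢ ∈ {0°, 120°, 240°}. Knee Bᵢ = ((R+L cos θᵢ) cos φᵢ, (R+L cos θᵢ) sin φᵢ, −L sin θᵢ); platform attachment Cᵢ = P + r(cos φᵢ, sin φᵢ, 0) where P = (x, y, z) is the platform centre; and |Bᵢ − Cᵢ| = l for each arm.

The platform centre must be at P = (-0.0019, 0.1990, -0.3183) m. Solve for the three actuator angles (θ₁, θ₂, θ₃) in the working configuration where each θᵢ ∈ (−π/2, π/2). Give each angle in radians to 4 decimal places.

θ₁ = 0.6983, θ₂ = -0.3488, θ₃ = 1.3966

rotate P by −φ1: (-0.0019, 0.1990, -0.3183)
  A cos θ + B sin θ = C:  0.1519·cos θ + -0.3183·sin θ = -0.0883
  θ1 = atan2(B,A) + arccos(C/0.3527) = 0.6983
φ2=120.0° → target in arm frame (0.1733, -0.0979)
  A=-0.0233, B=-0.3183, C=(l²−L²−A²−y'²−z²)/(2L)=0.0869
  γ=atan2(-0.3183,-0.0233)=-1.6438;  ψ=arccos(0.2723)=1.2951;  θ2=γ+ψ≈-0.3488
rotate P by −φ3: (-0.1714, -0.1011, -0.3183)
  A cos θ + B sin θ = C:  0.3214·cos θ + -0.3183·sin θ = -0.2578
  γ=atan2(-0.3183,0.3214)=-0.7806;  ψ=arccos(-0.5699)=2.1772;  θ3=γ+ψ≈1.3966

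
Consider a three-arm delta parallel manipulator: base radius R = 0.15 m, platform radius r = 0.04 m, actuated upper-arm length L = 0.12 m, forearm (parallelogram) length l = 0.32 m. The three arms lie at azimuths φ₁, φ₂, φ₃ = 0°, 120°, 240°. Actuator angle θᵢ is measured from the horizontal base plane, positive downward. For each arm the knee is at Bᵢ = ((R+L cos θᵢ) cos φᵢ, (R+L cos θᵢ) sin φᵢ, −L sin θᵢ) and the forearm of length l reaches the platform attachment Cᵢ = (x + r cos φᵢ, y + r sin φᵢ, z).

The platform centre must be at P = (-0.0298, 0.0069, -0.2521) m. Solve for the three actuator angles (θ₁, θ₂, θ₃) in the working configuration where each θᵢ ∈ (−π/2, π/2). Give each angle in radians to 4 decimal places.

rotate P by −φ1: (-0.0298, 0.0069, -0.2521)
  A=0.1398, B=-0.2521, C=(l²−L²−A²−y'²−z²)/(2L)=0.0202
  θ1 = atan2(B,A) + arccos(C/0.2883) = 0.4361
arm 2 (φ=120.0°): x'=0.0209, y'=0.0224
  e−x'=0.0891;  (l²−L²−(e−x')²−y'²−z²)/2L = 0.0667
  √(A²+B²)=0.2674;  θ2 = -1.2310+1.3188 ≈ 0.0878
arm 3 (φ=240.0°): x'=0.0089, y'=-0.0293
  A=0.1011, B=-0.2521, C=(l²−L²−A²−y'²−z²)/(2L)=0.0557
  θ3 = atan2(B,A) + arccos(C/0.2716) = 0.1747

θ₁ = 0.4361, θ₂ = 0.0878, θ₃ = 0.1747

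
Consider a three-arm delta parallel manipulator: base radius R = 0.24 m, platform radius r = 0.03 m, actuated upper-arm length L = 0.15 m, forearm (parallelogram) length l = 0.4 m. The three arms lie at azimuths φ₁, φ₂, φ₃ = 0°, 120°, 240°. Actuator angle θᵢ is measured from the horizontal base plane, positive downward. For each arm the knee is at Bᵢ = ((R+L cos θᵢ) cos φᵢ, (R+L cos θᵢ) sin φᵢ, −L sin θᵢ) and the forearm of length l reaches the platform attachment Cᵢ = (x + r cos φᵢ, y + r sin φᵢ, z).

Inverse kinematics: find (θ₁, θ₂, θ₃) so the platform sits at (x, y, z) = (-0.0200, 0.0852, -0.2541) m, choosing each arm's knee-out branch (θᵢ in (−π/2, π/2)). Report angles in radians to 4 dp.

θ₁ = 0.6111, θ₂ = -0.2627, θ₃ = 0.8728

arm 1 (φ=0.0°): x'=-0.0200, y'=0.0852
  e−x'=0.2300;  (l²−L²−(e−x')²−y'²−z²)/2L = 0.0426
  θ1 = atan2(B,A) + arccos(C/0.3427) = 0.6111
rotate P by −φ2: (0.0838, -0.0253, -0.2541)
  A cos θ + B sin θ = C:  0.1262·cos θ + -0.2541·sin θ = 0.1879
  √(A²+B²)=0.2837;  θ2 = -1.1098+0.8470 ≈ -0.2627
rotate P by −φ3: (-0.0638, -0.0599, -0.2541)
  A cos θ + B sin θ = C:  0.2738·cos θ + -0.2541·sin θ = -0.0187
  √(A²+B²)=0.3735;  θ3 = -0.7481+1.6209 ≈ 0.8728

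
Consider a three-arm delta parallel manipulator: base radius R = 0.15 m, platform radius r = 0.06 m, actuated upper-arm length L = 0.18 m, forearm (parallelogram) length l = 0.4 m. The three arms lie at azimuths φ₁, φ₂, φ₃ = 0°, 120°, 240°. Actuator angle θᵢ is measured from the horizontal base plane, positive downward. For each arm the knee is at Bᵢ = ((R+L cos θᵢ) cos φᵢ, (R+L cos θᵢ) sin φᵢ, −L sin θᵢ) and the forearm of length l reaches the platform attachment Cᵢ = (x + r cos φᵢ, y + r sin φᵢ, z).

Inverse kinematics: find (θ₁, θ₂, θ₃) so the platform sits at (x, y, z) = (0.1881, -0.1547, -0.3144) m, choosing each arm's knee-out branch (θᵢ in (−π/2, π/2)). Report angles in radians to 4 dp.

rotate P by −φ1: (0.1881, -0.1547, -0.3144)
  A=-0.0981, B=-0.3144, C=(l²−L²−A²−y'²−z²)/(2L)=-0.0133
  γ=atan2(-0.3144,-0.0981)=-1.8732;  ψ=arccos(-0.0405)=1.6113;  θ1=γ+ψ≈-0.2619
φ2=120.0° → target in arm frame (-0.2280, -0.0855)
  A cos θ + B sin θ = C:  0.3180·cos θ + -0.3144·sin θ = -0.2214
  γ=atan2(-0.3144,0.3180)=-0.7797;  ψ=arccos(-0.4951)=2.0887;  θ2=γ+ψ≈1.3091
φ3=240.0° → target in arm frame (0.0399, 0.2402)
  A cos θ + B sin θ = C:  0.0501·cos θ + -0.3144·sin θ = -0.0874
  γ=atan2(-0.3144,0.0501)=-1.4128;  ψ=arccos(-0.2746)=1.8490;  θ3=γ+ψ≈0.4361

θ₁ = -0.2619, θ₂ = 1.3091, θ₃ = 0.4361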